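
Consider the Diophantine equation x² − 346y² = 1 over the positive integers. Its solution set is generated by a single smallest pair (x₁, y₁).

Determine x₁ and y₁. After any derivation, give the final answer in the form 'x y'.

17299 930

d=346: √d = [18; 1,1,1,1,36] (ℓ=5, odd), read p_9/q_9
step 0: (18, 1)  from 18·(1,0) + (0,1)
step 1: (19, 1)  from 1·(18,1) + (1,0)
…
step 4: (93, 5)  from 1·(56,3) + (37,2)
…
step 7: (6901, 371)  from 1·(3497,188) + (3404,183)
step 8: (10398, 559)  from 1·(6901,371) + (3497,188)
step 9: (17299, 930)  from 1·(10398,559) + (6901,371)
fundamental: x₁=17299, y₁=930  (since 299255401 − 346·864900 = 1)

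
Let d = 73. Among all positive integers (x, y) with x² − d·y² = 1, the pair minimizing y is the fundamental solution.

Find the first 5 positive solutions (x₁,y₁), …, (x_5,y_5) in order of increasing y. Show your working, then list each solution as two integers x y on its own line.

√73 → a₀=8, period (1,1,5,5,1,1,16); ℓ=7 odd so k=13
a_0=8:  p_0=8·1+0=8,  q_0=8·0+1=1
a_1=1:  p_1=1·8+1=9,  q_1=1·1+0=1
…
a_7=16:  p_7=16·1068+581=17669,  q_7=16·125+68=2068
…
a_12=1:  p_12=1·1040241+200767=1241008,  q_12=1·121751+23498=145249
a_13=1:  p_13=1·1241008+1040241=2281249,  q_13=1·145249+121751=267000
fundamental: x₁=2281249, y₁=267000  (since 5204097000001 − 73·71289000000 = 1)
k=2:  x_2 = 2281249·2281249+73·267000·267000 = 10408194000001,  y_2 = 2281249·267000+267000·2281249 = 1218186966000
k=3:  x_3 = 2281249·10408194000001+73·267000·1218186966000 = 47487364308614281249,  y_3 = 2281249·1218186966000+267000·10408194000001 = 5557975596000801000
k=4:  x_4 = 2281249·47487364308614281249+73·267000·5557975596000801000 = 216661004683313632776000001,  y_4 = 2281249·5557975596000801000+267000·47487364308614281249 = 25358252540801244373932000
k=5:  x_5 = 2281249·216661004683313632776000001+73·267000·25358252540801244373932000 = 988515400545561595548925838281249,  y_5 = 2281249·25358252540801244373932000+267000·216661004683313632776000001 = 115696976500895037877980001335000

2281249 267000
10408194000001 1218186966000
47487364308614281249 5557975596000801000
216661004683313632776000001 25358252540801244373932000
988515400545561595548925838281249 115696976500895037877980001335000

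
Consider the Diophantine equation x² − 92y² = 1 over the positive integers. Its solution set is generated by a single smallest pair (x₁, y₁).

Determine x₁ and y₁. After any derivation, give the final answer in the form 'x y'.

d=92: √d = [9; 1,1,2,4,2,1,1,18] (ℓ=8, even), read p_7/q_7
i=0: a=9 ⇒ p=9, q=1
i=1: a=1 ⇒ p=10, q=1
…
i=6: a=1 ⇒ p=681, q=71
i=7: a=1 ⇒ p=1151, q=120
(x₁, y₁) = (1151, 120);  1151² − 92·120² = 1 ✓

1151 120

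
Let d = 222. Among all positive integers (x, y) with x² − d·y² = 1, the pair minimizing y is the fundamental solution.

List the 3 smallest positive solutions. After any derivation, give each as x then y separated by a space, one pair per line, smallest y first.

d=222: √d = [14; 1,8,1,28] (ℓ=4, even), read p_3/q_3
step 0: (14, 1)  from 14·(1,0) + (0,1)
step 1: (15, 1)  from 1·(14,1) + (1,0)
step 2: (134, 9)  from 8·(15,1) + (14,1)
step 3: (149, 10)  from 1·(134,9) + (15,1)
fundamental: x₁=149, y₁=10  (since 22201 − 222·100 = 1)
k=2:  x_2 = 149·149+222·10·10 = 44401,  y_2 = 149·10+10·149 = 2980
k=3:  x_3 = 149·44401+222·10·2980 = 13231349,  y_3 = 149·2980+10·44401 = 888030

149 10
44401 2980
13231349 888030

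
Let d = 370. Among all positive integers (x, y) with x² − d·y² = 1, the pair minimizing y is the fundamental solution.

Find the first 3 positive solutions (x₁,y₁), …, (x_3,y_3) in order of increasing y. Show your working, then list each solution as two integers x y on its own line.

213859 11118
91471343761 4755368724
39123940210553539 2033956799880714

[19; 4,4,38] for √370; ℓ=3 ⇒ convergent index 5
k=0  a_k=19  p_k/q_k = 19/1
…
k=4  a_k=4  p_k/q_k = 50339/2617
k=5  a_k=4  p_k/q_k = 213859/11118
fundamental: x₁=213859, y₁=11118  (since 45735671881 − 370·123609924 = 1)
(x_2, y_2) = (213859·213859 + 370·11118·11118, 213859·11118 + 11118·213859) = (91471343761, 4755368724)
(x_3, y_3) = (213859·91471343761 + 370·11118·4755368724, 213859·4755368724 + 11118·91471343761) = (39123940210553539, 2033956799880714)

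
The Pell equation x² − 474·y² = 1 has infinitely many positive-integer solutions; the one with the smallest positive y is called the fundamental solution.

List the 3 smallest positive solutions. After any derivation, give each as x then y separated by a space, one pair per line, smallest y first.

[21; 1,3,2,1,1,…,3,1,42] for √474; ℓ=14 ⇒ convergent index 13
k=0  a_k=21  p_k/q_k = 21/1
k=1  a_k=1  p_k/q_k = 22/1
k=2  a_k=3  p_k/q_k = 87/4
…
k=4  a_k=1  p_k/q_k = 283/13
k=5  a_k=1  p_k/q_k = 479/22
k=6  a_k=1  p_k/q_k = 762/35
k=7  a_k=6  p_k/q_k = 5051/232
…
k=9  a_k=1  p_k/q_k = 10864/499
…
k=11  a_k=2  p_k/q_k = 44218/2031
k=12  a_k=3  p_k/q_k = 149331/6859
k=13  a_k=1  p_k/q_k = 193549/8890
(x₁, y₁) = (193549, 8890);  193549² − 474·8890² = 1 ✓
k=2:  x_2 = 193549·193549+474·8890·8890 = 74922430801,  y_2 = 193549·8890+8890·193549 = 3441301220
k=3:  x_3 = 193549·74922430801+474·8890·3441301220 = 29002323118011949,  y_3 = 193549·3441301220+8890·74922430801 = 1332120819650670

193549 8890
74922430801 3441301220
29002323118011949 1332120819650670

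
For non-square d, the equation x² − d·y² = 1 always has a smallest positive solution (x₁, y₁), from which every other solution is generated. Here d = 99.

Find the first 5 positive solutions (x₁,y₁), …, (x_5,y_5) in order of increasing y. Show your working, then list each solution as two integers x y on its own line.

√99 → a₀=9, period (1,18); ℓ=2 even so k=1
step 0: (9, 1)  from 9·(1,0) + (0,1)
step 1: (10, 1)  from 1·(9,1) + (1,0)
fundamental: x₁=10, y₁=1  (since 100 − 99·1 = 1)
(x_2, y_2) = (10·10 + 99·1·1, 10·1 + 1·10) = (199, 20)
(x_3, y_3) = (10·199 + 99·1·20, 10·20 + 1·199) = (3970, 399)
(x_4, y_4) = (10·3970 + 99·1·399, 10·399 + 1·3970) = (79201, 7960)
(x_5, y_5) = (10·79201 + 99·1·7960, 10·7960 + 1·79201) = (1580050, 158801)

10 1
199 20
3970 399
79201 7960
1580050 158801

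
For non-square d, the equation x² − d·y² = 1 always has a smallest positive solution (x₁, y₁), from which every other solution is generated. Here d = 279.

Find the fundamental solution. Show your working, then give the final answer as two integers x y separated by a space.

1520 91

[16; 1,2,2,1,2,2,1,32] for √279; ℓ=8 ⇒ convergent index 7
a_0=16:  p_0=16·1+0=16,  q_0=16·0+1=1
a_1=1:  p_1=1·16+1=17,  q_1=1·1+0=1
a_2=2:  p_2=2·17+16=50,  q_2=2·1+1=3
…
a_4=1:  p_4=1·117+50=167,  q_4=1·7+3=10
…
a_6=2:  p_6=2·451+167=1069,  q_6=2·27+10=64
a_7=1:  p_7=1·1069+451=1520,  q_7=1·64+27=91
(x₁, y₁) = (1520, 91);  1520² − 279·91² = 1 ✓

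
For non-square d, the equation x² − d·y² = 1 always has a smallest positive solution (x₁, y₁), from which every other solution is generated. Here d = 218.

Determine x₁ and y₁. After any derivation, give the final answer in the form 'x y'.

d=218: √d = [14; 1,3,3,1,28] (ℓ=5, odd), read p_9/q_9
i=0: a=14 ⇒ p=14, q=1
i=1: a=1 ⇒ p=15, q=1
…
i=3: a=3 ⇒ p=192, q=13
…
i=8: a=3 ⇒ p=96370, q=6527
i=9: a=1 ⇒ p=126003, q=8534
(x₁, y₁) = (126003, 8534);  126003² − 218·8534² = 1 ✓

126003 8534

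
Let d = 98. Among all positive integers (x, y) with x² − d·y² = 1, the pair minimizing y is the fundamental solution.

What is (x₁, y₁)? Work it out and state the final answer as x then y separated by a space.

[9; 1,8,1,18] for √98; ℓ=4 ⇒ convergent index 3
i=0: a=9 ⇒ p=9, q=1
…
i=2: a=8 ⇒ p=89, q=9
i=3: a=1 ⇒ p=99, q=10
fundamental: x₁=99, y₁=10  (since 9801 − 98·100 = 1)

99 10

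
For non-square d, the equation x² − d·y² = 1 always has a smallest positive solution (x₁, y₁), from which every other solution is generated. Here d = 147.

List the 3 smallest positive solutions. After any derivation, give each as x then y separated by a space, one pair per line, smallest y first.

d=147: √d = [12; 8,24] (ℓ=2, even), read p_1/q_1
a_0=12:  p_0=12·1+0=12,  q_0=12·0+1=1
a_1=8:  p_1=8·12+1=97,  q_1=8·1+0=8
fundamental: x₁=97, y₁=8  (since 9409 − 147·64 = 1)
(x_2, y_2) = (97·97 + 147·8·8, 97·8 + 8·97) = (18817, 1552)
(x_3, y_3) = (97·18817 + 147·8·1552, 97·1552 + 8·18817) = (3650401, 301080)

97 8
18817 1552
3650401 301080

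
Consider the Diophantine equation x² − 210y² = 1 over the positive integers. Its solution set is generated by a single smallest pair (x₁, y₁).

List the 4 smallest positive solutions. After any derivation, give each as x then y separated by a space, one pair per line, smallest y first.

29 2
1681 116
97469 6726
5651521 389992

d=210: √d = [14; 2,28] (ℓ=2, even), read p_1/q_1
step 0: (14, 1)  from 14·(1,0) + (0,1)
step 1: (29, 2)  from 2·(14,1) + (1,0)
(x₁, y₁) = (29, 2);  29² − 210·2² = 1 ✓
n=2: (29,2)∘(29,2) = (29·29+210·2·2, 29·2+2·29) = (1681,116)
n=3: (1681,116)∘(29,2) = (29·1681+210·2·116, 29·116+2·1681) = (97469,6726)
n=4: (97469,6726)∘(29,2) = (29·97469+210·2·6726, 29·6726+2·97469) = (5651521,389992)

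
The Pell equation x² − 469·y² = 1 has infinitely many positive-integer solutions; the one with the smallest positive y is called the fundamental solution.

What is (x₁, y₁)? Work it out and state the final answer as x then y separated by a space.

√469 → a₀=21, period (1,1,1,10,6,10,1,1,1,42); ℓ=10 even so k=9
k=0  a_k=21  p_k/q_k = 21/1
…
k=2  a_k=1  p_k/q_k = 43/2
…
k=4  a_k=10  p_k/q_k = 693/32
…
k=8  a_k=1  p_k/q_k = 90069/4159
k=9  a_k=1  p_k/q_k = 137215/6336
fundamental: x₁=137215, y₁=6336  (since 18827956225 − 469·40144896 = 1)

137215 6336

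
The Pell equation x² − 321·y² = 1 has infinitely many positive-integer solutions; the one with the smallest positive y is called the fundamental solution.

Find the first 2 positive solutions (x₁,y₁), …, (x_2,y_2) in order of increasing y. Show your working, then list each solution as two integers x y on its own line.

√321 → a₀=17, period (1,10,1,34); ℓ=4 even so k=3
k=0  a_k=17  p_k/q_k = 17/1
…
k=2  a_k=10  p_k/q_k = 197/11
k=3  a_k=1  p_k/q_k = 215/12
fundamental: x₁=215, y₁=12  (since 46225 − 321·144 = 1)
n=2: (215,12)∘(215,12) = (215·215+321·12·12, 215·12+12·215) = (92449,5160)

215 12
92449 5160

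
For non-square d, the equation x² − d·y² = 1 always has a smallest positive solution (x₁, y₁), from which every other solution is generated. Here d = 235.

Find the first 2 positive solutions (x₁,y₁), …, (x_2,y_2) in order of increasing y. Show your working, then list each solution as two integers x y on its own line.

√235 = [15; 3,30, …], period ℓ=2 (even) → k=1
k=0  a_k=15  p_k/q_k = 15/1
k=1  a_k=3  p_k/q_k = 46/3
(x₁, y₁) = (46, 3);  46² − 235·3² = 1 ✓
(x_2, y_2) = (46·46 + 235·3·3, 46·3 + 3·46) = (4231, 276)

46 3
4231 276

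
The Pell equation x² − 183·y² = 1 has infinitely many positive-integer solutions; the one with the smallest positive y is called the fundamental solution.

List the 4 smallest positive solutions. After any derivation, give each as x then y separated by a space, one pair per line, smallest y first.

√183 = [13; 1,1,8,1,1,26, …], period ℓ=6 (even) → k=5
a_0=13:  p_0=13·1+0=13,  q_0=13·0+1=1
a_1=1:  p_1=1·13+1=14,  q_1=1·1+0=1
a_2=1:  p_2=1·14+13=27,  q_2=1·1+1=2
a_3=8:  p_3=8·27+14=230,  q_3=8·2+1=17
a_4=1:  p_4=1·230+27=257,  q_4=1·17+2=19
a_5=1:  p_5=1·257+230=487,  q_5=1·19+17=36
fundamental: x₁=487, y₁=36  (since 237169 − 183·1296 = 1)
(487+36√183)^2 = 474337 + 35064√183
(487+36√183)^3 = 462003751 + 34152300√183
(487+36√183)^4 = 449991179137 + 33264305136√183

487 36
474337 35064
462003751 34152300
449991179137 33264305136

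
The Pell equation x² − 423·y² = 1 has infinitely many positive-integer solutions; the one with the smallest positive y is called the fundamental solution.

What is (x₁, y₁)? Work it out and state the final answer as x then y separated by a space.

4607 224

√423 = [20; 1,1,3,4,3,1,1,40, …], period ℓ=8 (even) → k=7
step 0: (20, 1)  from 20·(1,0) + (0,1)
step 1: (21, 1)  from 1·(20,1) + (1,0)
…
step 5: (1995, 97)  from 3·(617,30) + (144,7)
step 6: (2612, 127)  from 1·(1995,97) + (617,30)
step 7: (4607, 224)  from 1·(2612,127) + (1995,97)
→ (4607, 224).  Check: 4607²=21224449, 423·224²=21224448, difference 1.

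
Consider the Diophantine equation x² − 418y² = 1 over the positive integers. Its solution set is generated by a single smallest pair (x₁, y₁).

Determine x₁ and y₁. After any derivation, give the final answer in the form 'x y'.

√418 = [20; 2,4,20,4,2,40, …], period ℓ=6 (even) → k=5
i=0: a=20 ⇒ p=20, q=1
…
i=4: a=4 ⇒ p=15068, q=737
i=5: a=2 ⇒ p=33857, q=1656
fundamental: x₁=33857, y₁=1656  (since 1146296449 − 418·2742336 = 1)

33857 1656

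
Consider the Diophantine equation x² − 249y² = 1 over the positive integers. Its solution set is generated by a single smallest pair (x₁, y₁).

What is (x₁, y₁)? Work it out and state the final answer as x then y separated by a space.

8553815 542076

d=249: √d = [15; 1,3,1,1,5,…,3,1,30] (ℓ=16, even), read p_15/q_15
a_0=15:  p_0=15·1+0=15,  q_0=15·0+1=1
a_1=1:  p_1=1·15+1=16,  q_1=1·1+0=1
…
a_3=1:  p_3=1·63+16=79,  q_3=1·4+1=5
a_4=1:  p_4=1·79+63=142,  q_4=1·5+4=9
a_5=5:  p_5=5·142+79=789,  q_5=5·9+5=50
a_6=1:  p_6=1·789+142=931,  q_6=1·50+9=59
a_7=3:  p_7=3·931+789=3582,  q_7=3·59+50=227
a_8=10:  p_8=10·3582+931=36751,  q_8=10·227+59=2329
a_9=3:  p_9=3·36751+3582=113835,  q_9=3·2329+227=7214
a_10=1:  p_10=1·113835+36751=150586,  q_10=1·7214+2329=9543
a_11=5:  p_11=5·150586+113835=866765,  q_11=5·9543+7214=54929
a_12=1:  p_12=1·866765+150586=1017351,  q_12=1·54929+9543=64472
a_13=1:  p_13=1·1017351+866765=1884116,  q_13=1·64472+54929=119401
a_14=3:  p_14=3·1884116+1017351=6669699,  q_14=3·119401+64472=422675
a_15=1:  p_15=1·6669699+1884116=8553815,  q_15=1·422675+119401=542076
→ (8553815, 542076).  Check: 8553815²=73167751054225, 249·542076²=73167751054224, difference 1.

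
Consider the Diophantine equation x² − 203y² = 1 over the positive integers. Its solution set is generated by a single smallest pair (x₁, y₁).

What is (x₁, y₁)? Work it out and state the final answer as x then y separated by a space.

57 4

√203 → a₀=14, period (4,28); ℓ=2 even so k=1
i=0: a=14 ⇒ p=14, q=1
i=1: a=4 ⇒ p=57, q=4
→ (57, 4).  Check: 57²=3249, 203·4²=3248, difference 1.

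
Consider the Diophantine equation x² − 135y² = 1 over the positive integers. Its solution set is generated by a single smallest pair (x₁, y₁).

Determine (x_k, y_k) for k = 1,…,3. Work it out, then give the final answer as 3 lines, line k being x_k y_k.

d=135: √d = [11; 1,1,1,1,1,1,1,22] (ℓ=8, even), read p_7/q_7
k=0  a_k=11  p_k/q_k = 11/1
…
k=3  a_k=1  p_k/q_k = 35/3
…
k=5  a_k=1  p_k/q_k = 93/8
k=6  a_k=1  p_k/q_k = 151/13
k=7  a_k=1  p_k/q_k = 244/21
fundamental: x₁=244, y₁=21  (since 59536 − 135·441 = 1)
(244+21√135)^2 = 119071 + 10248√135
(244+21√135)^3 = 58106404 + 5001003√135

244 21
119071 10248
58106404 5001003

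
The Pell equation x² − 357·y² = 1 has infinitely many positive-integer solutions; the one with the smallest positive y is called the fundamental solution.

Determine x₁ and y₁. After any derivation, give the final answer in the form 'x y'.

3401 180

[18; 1,8,2,8,1,36] for √357; ℓ=6 ⇒ convergent index 5
a_0=18:  p_0=18·1+0=18,  q_0=18·0+1=1
…
a_2=8:  p_2=8·19+18=170,  q_2=8·1+1=9
…
a_4=8:  p_4=8·359+170=3042,  q_4=8·19+9=161
a_5=1:  p_5=1·3042+359=3401,  q_5=1·161+19=180
fundamental: x₁=3401, y₁=180  (since 11566801 − 357·32400 = 1)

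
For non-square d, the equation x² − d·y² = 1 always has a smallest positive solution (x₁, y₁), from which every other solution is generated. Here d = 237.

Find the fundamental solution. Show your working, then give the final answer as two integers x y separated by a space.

√237 → a₀=15, period (2,1,1,7,10,7,1,1,2,30); ℓ=10 even so k=9
a_0=15:  p_0=15·1+0=15,  q_0=15·0+1=1
…
a_5=10:  p_5=10·585+77=5927,  q_5=10·38+5=385
…
a_8=1:  p_8=1·48001+42074=90075,  q_8=1·3118+2733=5851
a_9=2:  p_9=2·90075+48001=228151,  q_9=2·5851+3118=14820
fundamental: x₁=228151, y₁=14820  (since 52052878801 − 237·219632400 = 1)

228151 14820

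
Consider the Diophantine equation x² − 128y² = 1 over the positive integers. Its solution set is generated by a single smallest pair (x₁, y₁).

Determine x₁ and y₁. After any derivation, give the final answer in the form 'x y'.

577 51

d=128: √d = [11; 3,5,3,22] (ℓ=4, even), read p_3/q_3
a_0=11:  p_0=11·1+0=11,  q_0=11·0+1=1
a_1=3:  p_1=3·11+1=34,  q_1=3·1+0=3
a_2=5:  p_2=5·34+11=181,  q_2=5·3+1=16
a_3=3:  p_3=3·181+34=577,  q_3=3·16+3=51
→ (577, 51).  Check: 577²=332929, 128·51²=332928, difference 1.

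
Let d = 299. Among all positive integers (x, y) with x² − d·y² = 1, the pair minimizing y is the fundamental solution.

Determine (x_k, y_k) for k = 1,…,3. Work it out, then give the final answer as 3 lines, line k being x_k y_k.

√299 → a₀=17, period (3,2,3,34); ℓ=4 even so k=3
a_0=17:  p_0=17·1+0=17,  q_0=17·0+1=1
…
a_2=2:  p_2=2·52+17=121,  q_2=2·3+1=7
a_3=3:  p_3=3·121+52=415,  q_3=3·7+3=24
fundamental: x₁=415, y₁=24  (since 172225 − 299·576 = 1)
(x_2, y_2) = (415·415 + 299·24·24, 415·24 + 24·415) = (344449, 19920)
(x_3, y_3) = (415·344449 + 299·24·19920, 415·19920 + 24·344449) = (285892255, 16533576)

415 24
344449 19920
285892255 16533576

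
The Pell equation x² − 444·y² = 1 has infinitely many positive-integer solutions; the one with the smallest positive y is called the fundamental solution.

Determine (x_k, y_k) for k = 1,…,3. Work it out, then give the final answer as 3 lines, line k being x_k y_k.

[21; 14,42] for √444; ℓ=2 ⇒ convergent index 1
a_0=21:  p_0=21·1+0=21,  q_0=21·0+1=1
a_1=14:  p_1=14·21+1=295,  q_1=14·1+0=14
fundamental: x₁=295, y₁=14  (since 87025 − 444·196 = 1)
k=2:  x_2 = 295·295+444·14·14 = 174049,  y_2 = 295·14+14·295 = 8260
k=3:  x_3 = 295·174049+444·14·8260 = 102688615,  y_3 = 295·8260+14·174049 = 4873386

295 14
174049 8260
102688615 4873386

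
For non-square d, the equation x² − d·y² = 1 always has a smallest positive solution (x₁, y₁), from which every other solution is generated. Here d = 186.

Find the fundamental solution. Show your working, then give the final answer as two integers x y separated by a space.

7501 550

√186 → a₀=13, period (1,1,1,3,4,3,1,1,1,26); ℓ=10 even so k=9
step 0: (13, 1)  from 13·(1,0) + (0,1)
…
step 2: (27, 2)  from 1·(14,1) + (13,1)
…
step 4: (150, 11)  from 3·(41,3) + (27,2)
step 5: (641, 47)  from 4·(150,11) + (41,3)
step 6: (2073, 152)  from 3·(641,47) + (150,11)
step 7: (2714, 199)  from 1·(2073,152) + (641,47)
step 8: (4787, 351)  from 1·(2714,199) + (2073,152)
step 9: (7501, 550)  from 1·(4787,351) + (2714,199)
(x₁, y₁) = (7501, 550);  7501² − 186·550² = 1 ✓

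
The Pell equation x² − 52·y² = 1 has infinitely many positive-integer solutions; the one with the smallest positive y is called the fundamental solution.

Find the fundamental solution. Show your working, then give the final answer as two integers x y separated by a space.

649 90

[7; 4,1,2,1,4,14] for √52; ℓ=6 ⇒ convergent index 5
i=0: a=7 ⇒ p=7, q=1
…
i=3: a=2 ⇒ p=101, q=14
i=4: a=1 ⇒ p=137, q=19
i=5: a=4 ⇒ p=649, q=90
(x₁, y₁) = (649, 90);  649² − 52·90² = 1 ✓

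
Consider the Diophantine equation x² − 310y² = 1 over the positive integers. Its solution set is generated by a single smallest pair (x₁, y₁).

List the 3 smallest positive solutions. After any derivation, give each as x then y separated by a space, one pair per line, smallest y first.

√310 → a₀=17, period (1,1,1,1,5,…,1,1,34); ℓ=16 even so k=15
k=0  a_k=17  p_k/q_k = 17/1
…
k=8  a_k=2  p_k/q_k = 5687/323
k=9  a_k=1  p_k/q_k = 7747/440
…
k=14  a_k=1  p_k/q_k = 515017/29251
k=15  a_k=1  p_k/q_k = 848719/48204
(x₁, y₁) = (848719, 48204);  848719² − 310·48204² = 1 ✓
(848719+48204√310)^2 = 1440647881921 + 81823301352√310
(848719+48204√310)^3 = 2445410459391369679 + 138889981000287972√310

848719 48204
1440647881921 81823301352
2445410459391369679 138889981000287972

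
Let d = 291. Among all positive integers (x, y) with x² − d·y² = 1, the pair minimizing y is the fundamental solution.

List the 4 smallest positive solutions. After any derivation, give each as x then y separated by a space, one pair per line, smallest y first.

√291 = [17; 17,34, …], period ℓ=2 (even) → k=1
i=0: a=17 ⇒ p=17, q=1
i=1: a=17 ⇒ p=290, q=17
→ (290, 17).  Check: 290²=84100, 291·17²=84099, difference 1.
n=2: (290,17)∘(290,17) = (290·290+291·17·17, 290·17+17·290) = (168199,9860)
n=3: (168199,9860)∘(290,17) = (290·168199+291·17·9860, 290·9860+17·168199) = (97555130,5718783)
n=4: (97555130,5718783)∘(290,17) = (290·97555130+291·17·5718783, 290·5718783+17·97555130) = (56581807201,3316884280)

290 17
168199 9860
97555130 5718783
56581807201 3316884280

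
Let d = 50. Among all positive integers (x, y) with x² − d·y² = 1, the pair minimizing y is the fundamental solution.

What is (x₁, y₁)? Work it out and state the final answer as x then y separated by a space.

99 14

[7; 14] for √50; ℓ=1 ⇒ convergent index 1
i=0: a=7 ⇒ p=7, q=1
i=1: a=14 ⇒ p=99, q=14
→ (99, 14).  Check: 99²=9801, 50·14²=9800, difference 1.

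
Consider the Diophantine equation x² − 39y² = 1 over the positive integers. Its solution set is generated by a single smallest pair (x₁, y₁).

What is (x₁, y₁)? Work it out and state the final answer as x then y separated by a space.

√39 = [6; 4,12, …], period ℓ=2 (even) → k=1
k=0  a_k=6  p_k/q_k = 6/1
k=1  a_k=4  p_k/q_k = 25/4
(x₁, y₁) = (25, 4);  25² − 39·4² = 1 ✓

25 4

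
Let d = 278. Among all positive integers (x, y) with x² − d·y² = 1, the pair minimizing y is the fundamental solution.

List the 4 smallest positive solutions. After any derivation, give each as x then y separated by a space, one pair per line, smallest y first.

[16; 1,2,16,2,1,32] for √278; ℓ=6 ⇒ convergent index 5
k=0  a_k=16  p_k/q_k = 16/1
k=1  a_k=1  p_k/q_k = 17/1
k=2  a_k=2  p_k/q_k = 50/3
k=3  a_k=16  p_k/q_k = 817/49
k=4  a_k=2  p_k/q_k = 1684/101
k=5  a_k=1  p_k/q_k = 2501/150
→ (2501, 150).  Check: 2501²=6255001, 278·150²=6255000, difference 1.
n=2: (2501,150)∘(2501,150) = (2501·2501+278·150·150, 2501·150+150·2501) = (12510001,750300)
n=3: (12510001,750300)∘(2501,150) = (2501·12510001+278·150·750300, 2501·750300+150·12510001) = (62575022501,3753000450)
n=4: (62575022501,3753000450)∘(2501,150) = (2501·62575022501+278·150·3753000450, 2501·3753000450+150·62575022501) = (313000250040001,18772507500600)

2501 150
12510001 750300
62575022501 3753000450
313000250040001 18772507500600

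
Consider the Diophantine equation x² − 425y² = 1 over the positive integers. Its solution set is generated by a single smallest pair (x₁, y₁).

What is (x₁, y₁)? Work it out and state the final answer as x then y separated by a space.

[20; 1,1,1,1,1,1,40] for √425; ℓ=7 ⇒ convergent index 13
a_0=20:  p_0=20·1+0=20,  q_0=20·0+1=1
a_1=1:  p_1=1·20+1=21,  q_1=1·1+0=1
…
a_3=1:  p_3=1·41+21=62,  q_3=1·2+1=3
a_4=1:  p_4=1·62+41=103,  q_4=1·3+2=5
…
a_7=40:  p_7=40·268+165=10885,  q_7=40·13+8=528
…
a_9=1:  p_9=1·11153+10885=22038,  q_9=1·541+528=1069
a_10=1:  p_10=1·22038+11153=33191,  q_10=1·1069+541=1610
a_11=1:  p_11=1·33191+22038=55229,  q_11=1·1610+1069=2679
a_12=1:  p_12=1·55229+33191=88420,  q_12=1·2679+1610=4289
a_13=1:  p_13=1·88420+55229=143649,  q_13=1·4289+2679=6968
fundamental: x₁=143649, y₁=6968  (since 20635035201 − 425·48553024 = 1)

143649 6968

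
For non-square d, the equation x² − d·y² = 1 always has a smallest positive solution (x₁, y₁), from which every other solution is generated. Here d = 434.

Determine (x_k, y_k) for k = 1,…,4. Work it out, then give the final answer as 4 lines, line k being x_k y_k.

[20; 1,4,1,40] for √434; ℓ=4 ⇒ convergent index 3
a_0=20:  p_0=20·1+0=20,  q_0=20·0+1=1
a_1=1:  p_1=1·20+1=21,  q_1=1·1+0=1
a_2=4:  p_2=4·21+20=104,  q_2=4·1+1=5
a_3=1:  p_3=1·104+21=125,  q_3=1·5+1=6
(x₁, y₁) = (125, 6);  125² − 434·6² = 1 ✓
k=2:  x_2 = 125·125+434·6·6 = 31249,  y_2 = 125·6+6·125 = 1500
k=3:  x_3 = 125·31249+434·6·1500 = 7812125,  y_3 = 125·1500+6·31249 = 374994
k=4:  x_4 = 125·7812125+434·6·374994 = 1953000001,  y_4 = 125·374994+6·7812125 = 93747000

125 6
31249 1500
7812125 374994
1953000001 93747000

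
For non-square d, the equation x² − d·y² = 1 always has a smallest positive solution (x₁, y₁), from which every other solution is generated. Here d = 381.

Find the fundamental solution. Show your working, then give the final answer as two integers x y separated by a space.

1015 52

[19; 1,1,12,1,1,38] for √381; ℓ=6 ⇒ convergent index 5
k=0  a_k=19  p_k/q_k = 19/1
k=1  a_k=1  p_k/q_k = 20/1
k=2  a_k=1  p_k/q_k = 39/2
k=3  a_k=12  p_k/q_k = 488/25
k=4  a_k=1  p_k/q_k = 527/27
k=5  a_k=1  p_k/q_k = 1015/52
(x₁, y₁) = (1015, 52);  1015² − 381·52² = 1 ✓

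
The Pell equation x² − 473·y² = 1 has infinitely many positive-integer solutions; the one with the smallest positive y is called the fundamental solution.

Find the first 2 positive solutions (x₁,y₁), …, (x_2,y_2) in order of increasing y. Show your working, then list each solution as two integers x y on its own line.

87 4
15137 696

√473 → a₀=21, period (1,2,1,42); ℓ=4 even so k=3
k=0  a_k=21  p_k/q_k = 21/1
k=1  a_k=1  p_k/q_k = 22/1
k=2  a_k=2  p_k/q_k = 65/3
k=3  a_k=1  p_k/q_k = 87/4
→ (87, 4).  Check: 87²=7569, 473·4²=7568, difference 1.
k=2:  x_2 = 87·87+473·4·4 = 15137,  y_2 = 87·4+4·87 = 696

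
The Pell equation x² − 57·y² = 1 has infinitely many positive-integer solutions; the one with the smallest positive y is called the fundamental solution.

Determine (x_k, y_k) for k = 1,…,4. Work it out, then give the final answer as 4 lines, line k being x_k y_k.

√57 = [7; 1,1,4,1,1,14, …], period ℓ=6 (even) → k=5
i=0: a=7 ⇒ p=7, q=1
i=1: a=1 ⇒ p=8, q=1
…
i=3: a=4 ⇒ p=68, q=9
i=4: a=1 ⇒ p=83, q=11
i=5: a=1 ⇒ p=151, q=20
fundamental: x₁=151, y₁=20  (since 22801 − 57·400 = 1)
k=2:  x_2 = 151·151+57·20·20 = 45601,  y_2 = 151·20+20·151 = 6040
k=3:  x_3 = 151·45601+57·20·6040 = 13771351,  y_3 = 151·6040+20·45601 = 1824060
k=4:  x_4 = 151·13771351+57·20·1824060 = 4158902401,  y_4 = 151·1824060+20·13771351 = 550860080

151 20
45601 6040
13771351 1824060
4158902401 550860080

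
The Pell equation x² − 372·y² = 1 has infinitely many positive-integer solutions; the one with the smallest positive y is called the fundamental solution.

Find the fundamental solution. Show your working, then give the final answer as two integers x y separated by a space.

12151 630

[19; 3,2,12,2,3,38] for √372; ℓ=6 ⇒ convergent index 5
i=0: a=19 ⇒ p=19, q=1
i=1: a=3 ⇒ p=58, q=3
…
i=3: a=12 ⇒ p=1678, q=87
i=4: a=2 ⇒ p=3491, q=181
i=5: a=3 ⇒ p=12151, q=630
→ (12151, 630).  Check: 12151²=147646801, 372·630²=147646800, difference 1.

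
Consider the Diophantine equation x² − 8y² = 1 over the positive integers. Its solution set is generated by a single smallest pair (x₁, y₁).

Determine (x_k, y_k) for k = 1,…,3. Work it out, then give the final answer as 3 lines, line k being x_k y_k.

[2; 1,4] for √8; ℓ=2 ⇒ convergent index 1
k=0  a_k=2  p_k/q_k = 2/1
k=1  a_k=1  p_k/q_k = 3/1
→ (3, 1).  Check: 3²=9, 8·1²=8, difference 1.
n=2: (3,1)∘(3,1) = (3·3+8·1·1, 3·1+1·3) = (17,6)
n=3: (17,6)∘(3,1) = (3·17+8·1·6, 3·6+1·17) = (99,35)

3 1
17 6
99 35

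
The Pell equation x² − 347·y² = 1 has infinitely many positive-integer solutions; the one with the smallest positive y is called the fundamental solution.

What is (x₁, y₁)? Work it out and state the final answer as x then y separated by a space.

641602 34443

[18; 1,1,1,2,4,…,1,1,36] for √347; ℓ=14 ⇒ convergent index 13
step 0: (18, 1)  from 18·(1,0) + (0,1)
step 1: (19, 1)  from 1·(18,1) + (1,0)
…
step 4: (149, 8)  from 2·(56,3) + (37,2)
…
step 6: (801, 43)  from 1·(652,35) + (149,8)
…
step 10: (164168, 8813)  from 2·(74549,4002) + (15070,809)
…
step 12: (402885, 21628)  from 1·(238717,12815) + (164168,8813)
step 13: (641602, 34443)  from 1·(402885,21628) + (238717,12815)
(x₁, y₁) = (641602, 34443);  641602² − 347·34443² = 1 ✓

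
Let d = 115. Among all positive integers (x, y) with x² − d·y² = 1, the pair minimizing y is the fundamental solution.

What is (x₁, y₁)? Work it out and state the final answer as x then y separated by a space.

d=115: √d = [10; 1,2,1,1,1,1,1,2,1,20] (ℓ=10, even), read p_9/q_9
i=0: a=10 ⇒ p=10, q=1
…
i=3: a=1 ⇒ p=43, q=4
…
i=7: a=1 ⇒ p=311, q=29
i=8: a=2 ⇒ p=815, q=76
i=9: a=1 ⇒ p=1126, q=105
→ (1126, 105).  Check: 1126²=1267876, 115·105²=1267875, difference 1.

1126 105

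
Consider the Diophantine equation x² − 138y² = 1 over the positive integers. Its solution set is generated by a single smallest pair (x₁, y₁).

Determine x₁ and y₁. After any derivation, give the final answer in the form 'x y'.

√138 → a₀=11, period (1,2,1,22); ℓ=4 even so k=3
a_0=11:  p_0=11·1+0=11,  q_0=11·0+1=1
…
a_2=2:  p_2=2·12+11=35,  q_2=2·1+1=3
a_3=1:  p_3=1·35+12=47,  q_3=1·3+1=4
(x₁, y₁) = (47, 4);  47² − 138·4² = 1 ✓

47 4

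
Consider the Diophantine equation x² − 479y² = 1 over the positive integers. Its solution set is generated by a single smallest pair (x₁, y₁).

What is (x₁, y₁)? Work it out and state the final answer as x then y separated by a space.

2989440 136591

√479 → a₀=21, period (1,7,1,3,2,21,2,3,1,7,1,42); ℓ=12 even so k=11
a_0=21:  p_0=21·1+0=21,  q_0=21·0+1=1
…
a_3=1:  p_3=1·175+22=197,  q_3=1·8+1=9
…
a_5=2:  p_5=2·766+197=1729,  q_5=2·35+9=79
…
a_7=2:  p_7=2·37075+1729=75879,  q_7=2·1694+79=3467
…
a_10=7:  p_10=7·340591+264712=2648849,  q_10=7·15562+12095=121029
a_11=1:  p_11=1·2648849+340591=2989440,  q_11=1·121029+15562=136591
fundamental: x₁=2989440, y₁=136591  (since 8936751513600 − 479·18657101281 = 1)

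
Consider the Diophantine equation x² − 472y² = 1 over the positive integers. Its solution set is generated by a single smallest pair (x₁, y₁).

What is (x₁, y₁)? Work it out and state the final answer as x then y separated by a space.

306917 14127

d=472: √d = [21; 1,2,1,1,1,…,2,1,42] (ℓ=14, even), read p_13/q_13
i=0: a=21 ⇒ p=21, q=1
…
i=3: a=1 ⇒ p=87, q=4
i=4: a=1 ⇒ p=152, q=7
i=5: a=1 ⇒ p=239, q=11
i=6: a=4 ⇒ p=1108, q=51
…
i=10: a=1 ⇒ p=54227, q=2496
i=11: a=1 ⇒ p=84230, q=3877
i=12: a=2 ⇒ p=222687, q=10250
i=13: a=1 ⇒ p=306917, q=14127
→ (306917, 14127).  Check: 306917²=94198044889, 472·14127²=94198044888, difference 1.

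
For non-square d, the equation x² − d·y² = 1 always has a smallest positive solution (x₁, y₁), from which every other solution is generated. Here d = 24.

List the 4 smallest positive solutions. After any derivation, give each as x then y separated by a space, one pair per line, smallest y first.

[4; 1,8] for √24; ℓ=2 ⇒ convergent index 1
a_0=4:  p_0=4·1+0=4,  q_0=4·0+1=1
a_1=1:  p_1=1·4+1=5,  q_1=1·1+0=1
fundamental: x₁=5, y₁=1  (since 25 − 24·1 = 1)
(5+1√24)^2 = 49 + 10√24
(5+1√24)^3 = 485 + 99√24
(5+1√24)^4 = 4801 + 980√24

5 1
49 10
485 99
4801 980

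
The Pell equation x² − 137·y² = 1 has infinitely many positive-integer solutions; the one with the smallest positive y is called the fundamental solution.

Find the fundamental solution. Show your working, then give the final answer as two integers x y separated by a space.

d=137: √d = [11; 1,2,2,1,1,2,2,1,22] (ℓ=9, odd), read p_17/q_17
step 0: (11, 1)  from 11·(1,0) + (0,1)
step 1: (12, 1)  from 1·(11,1) + (1,0)
step 2: (35, 3)  from 2·(12,1) + (11,1)
step 3: (82, 7)  from 2·(35,3) + (12,1)
step 4: (117, 10)  from 1·(82,7) + (35,3)
step 5: (199, 17)  from 1·(117,10) + (82,7)
step 6: (515, 44)  from 2·(199,17) + (117,10)
step 7: (1229, 105)  from 2·(515,44) + (199,17)
step 8: (1744, 149)  from 1·(1229,105) + (515,44)
step 9: (39597, 3383)  from 22·(1744,149) + (1229,105)
step 10: (41341, 3532)  from 1·(39597,3383) + (1744,149)
step 11: (122279, 10447)  from 2·(41341,3532) + (39597,3383)
step 12: (285899, 24426)  from 2·(122279,10447) + (41341,3532)
step 13: (408178, 34873)  from 1·(285899,24426) + (122279,10447)
step 14: (694077, 59299)  from 1·(408178,34873) + (285899,24426)
step 15: (1796332, 153471)  from 2·(694077,59299) + (408178,34873)
step 16: (4286741, 366241)  from 2·(1796332,153471) + (694077,59299)
step 17: (6083073, 519712)  from 1·(4286741,366241) + (1796332,153471)
→ (6083073, 519712).  Check: 6083073²=37003777123329, 137·519712²=37003777123328, difference 1.

6083073 519712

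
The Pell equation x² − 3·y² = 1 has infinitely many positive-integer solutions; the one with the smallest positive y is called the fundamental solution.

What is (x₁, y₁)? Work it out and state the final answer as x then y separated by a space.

2 1

[1; 1,2] for √3; ℓ=2 ⇒ convergent index 1
k=0  a_k=1  p_k/q_k = 1/1
k=1  a_k=1  p_k/q_k = 2/1
(x₁, y₁) = (2, 1);  2² − 3·1² = 1 ✓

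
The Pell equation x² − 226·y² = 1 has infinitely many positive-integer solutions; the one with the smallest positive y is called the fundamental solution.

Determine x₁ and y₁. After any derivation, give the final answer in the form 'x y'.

451 30

d=226: √d = [15; 30] (ℓ=1, odd), read p_1/q_1
k=0  a_k=15  p_k/q_k = 15/1
k=1  a_k=30  p_k/q_k = 451/30
→ (451, 30).  Check: 451²=203401, 226·30²=203400, difference 1.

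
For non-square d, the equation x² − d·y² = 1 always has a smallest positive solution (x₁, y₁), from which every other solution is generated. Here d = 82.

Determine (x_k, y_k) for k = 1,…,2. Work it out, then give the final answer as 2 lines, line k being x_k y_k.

163 18
53137 5868

d=82: √d = [9; 18] (ℓ=1, odd), read p_1/q_1
k=0  a_k=9  p_k/q_k = 9/1
k=1  a_k=18  p_k/q_k = 163/18
(x₁, y₁) = (163, 18);  163² − 82·18² = 1 ✓
n=2: (163,18)∘(163,18) = (163·163+82·18·18, 163·18+18·163) = (53137,5868)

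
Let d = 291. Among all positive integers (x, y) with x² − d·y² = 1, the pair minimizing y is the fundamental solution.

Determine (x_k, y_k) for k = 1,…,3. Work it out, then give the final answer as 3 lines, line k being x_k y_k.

√291 = [17; 17,34, …], period ℓ=2 (even) → k=1
step 0: (17, 1)  from 17·(1,0) + (0,1)
step 1: (290, 17)  from 17·(17,1) + (1,0)
fundamental: x₁=290, y₁=17  (since 84100 − 291·289 = 1)
(290+17√291)^2 = 168199 + 9860√291
(290+17√291)^3 = 97555130 + 5718783√291

290 17
168199 9860
97555130 5718783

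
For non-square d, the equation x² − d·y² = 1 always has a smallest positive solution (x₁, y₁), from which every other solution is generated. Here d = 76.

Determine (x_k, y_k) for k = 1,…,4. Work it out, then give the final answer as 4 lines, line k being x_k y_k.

57799 6630
6681448801 766414740
772362118440199 88596011107890
89283516160768675201 10241521691283453480

√76 → a₀=8, period (1,2,1,1,5,4,5,1,1,2,1,16); ℓ=12 even so k=11
a_0=8:  p_0=8·1+0=8,  q_0=8·0+1=1
a_1=1:  p_1=1·8+1=9,  q_1=1·1+0=1
…
a_4=1:  p_4=1·35+26=61,  q_4=1·4+3=7
…
a_7=5:  p_7=5·1421+340=7445,  q_7=5·163+39=854
a_8=1:  p_8=1·7445+1421=8866,  q_8=1·854+163=1017
…
a_10=2:  p_10=2·16311+8866=41488,  q_10=2·1871+1017=4759
a_11=1:  p_11=1·41488+16311=57799,  q_11=1·4759+1871=6630
fundamental: x₁=57799, y₁=6630  (since 3340724401 − 76·43956900 = 1)
(57799+6630√76)^2 = 6681448801 + 766414740√76
(57799+6630√76)^3 = 772362118440199 + 88596011107890√76
(57799+6630√76)^4 = 89283516160768675201 + 10241521691283453480√76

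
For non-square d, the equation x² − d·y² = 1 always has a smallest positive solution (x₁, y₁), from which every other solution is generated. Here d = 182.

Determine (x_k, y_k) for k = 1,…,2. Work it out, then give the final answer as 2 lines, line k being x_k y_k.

27 2
1457 108

d=182: √d = [13; 2,26] (ℓ=2, even), read p_1/q_1
i=0: a=13 ⇒ p=13, q=1
i=1: a=2 ⇒ p=27, q=2
→ (27, 2).  Check: 27²=729, 182·2²=728, difference 1.
(27+2√182)^2 = 1457 + 108√182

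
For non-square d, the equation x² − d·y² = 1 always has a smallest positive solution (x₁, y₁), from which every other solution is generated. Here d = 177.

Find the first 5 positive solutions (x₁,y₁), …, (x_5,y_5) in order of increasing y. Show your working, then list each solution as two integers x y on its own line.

√177 → a₀=13, period (3,3,2,8,2,3,3,26); ℓ=8 even so k=7
a_0=13:  p_0=13·1+0=13,  q_0=13·0+1=1
a_1=3:  p_1=3·13+1=40,  q_1=3·1+0=3
…
a_3=2:  p_3=2·133+40=306,  q_3=2·10+3=23
a_4=8:  p_4=8·306+133=2581,  q_4=8·23+10=194
…
a_6=3:  p_6=3·5468+2581=18985,  q_6=3·411+194=1427
a_7=3:  p_7=3·18985+5468=62423,  q_7=3·1427+411=4692
→ (62423, 4692).  Check: 62423²=3896630929, 177·4692²=3896630928, difference 1.
(62423+4692√177)^2 = 7793261857 + 585777432√177
(62423+4692√177)^3 = 972957569736599 + 73131969270780√177
(62423+4692√177)^4 = 121469860743542176897 + 9130233834994022448√177
(62423+4692√177)^5 = 15165026233415309047146263 + 1139873173290531757272228√177

62423 4692
7793261857 585777432
972957569736599 73131969270780
121469860743542176897 9130233834994022448
15165026233415309047146263 1139873173290531757272228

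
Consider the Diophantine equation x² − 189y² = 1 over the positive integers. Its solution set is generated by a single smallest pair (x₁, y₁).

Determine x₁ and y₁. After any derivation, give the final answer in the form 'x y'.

55 4

√189 → a₀=13, period (1,2,1,26); ℓ=4 even so k=3
i=0: a=13 ⇒ p=13, q=1
i=1: a=1 ⇒ p=14, q=1
i=2: a=2 ⇒ p=41, q=3
i=3: a=1 ⇒ p=55, q=4
(x₁, y₁) = (55, 4);  55² − 189·4² = 1 ✓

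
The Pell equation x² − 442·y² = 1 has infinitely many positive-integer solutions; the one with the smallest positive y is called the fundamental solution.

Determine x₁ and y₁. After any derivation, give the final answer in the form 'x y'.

883 42

[21; 42] for √442; ℓ=1 ⇒ convergent index 1
i=0: a=21 ⇒ p=21, q=1
i=1: a=42 ⇒ p=883, q=42
fundamental: x₁=883, y₁=42  (since 779689 − 442·1764 = 1)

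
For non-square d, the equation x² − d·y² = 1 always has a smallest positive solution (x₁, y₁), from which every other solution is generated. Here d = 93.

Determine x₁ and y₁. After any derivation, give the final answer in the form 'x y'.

12151 1260

√93 = [9; 1,1,1,4,6,4,1,1,1,18, …], period ℓ=10 (even) → k=9
k=0  a_k=9  p_k/q_k = 9/1
k=1  a_k=1  p_k/q_k = 10/1
k=2  a_k=1  p_k/q_k = 19/2
k=3  a_k=1  p_k/q_k = 29/3
k=4  a_k=4  p_k/q_k = 135/14
k=5  a_k=6  p_k/q_k = 839/87
…
k=8  a_k=1  p_k/q_k = 7821/811
k=9  a_k=1  p_k/q_k = 12151/1260
(x₁, y₁) = (12151, 1260);  12151² − 93·1260² = 1 ✓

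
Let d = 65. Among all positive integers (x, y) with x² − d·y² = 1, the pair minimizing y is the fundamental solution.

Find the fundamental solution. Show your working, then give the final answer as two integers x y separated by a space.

[8; 16] for √65; ℓ=1 ⇒ convergent index 1
i=0: a=8 ⇒ p=8, q=1
i=1: a=16 ⇒ p=129, q=16
(x₁, y₁) = (129, 16);  129² − 65·16² = 1 ✓

129 16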